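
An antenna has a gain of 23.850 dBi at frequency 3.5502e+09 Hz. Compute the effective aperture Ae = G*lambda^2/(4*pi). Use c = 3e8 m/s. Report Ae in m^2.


lambda = c / f = 3.0000e+08 / 3.5502e+09 = 0.08450228 m
G_linear = 10^(23.850/10) = 242.6610
Ae = G_linear * lambda^2 / (4*pi) = 242.6610 * 0.08450228^2 / (4*pi) = 0.1379 m^2

0.1379 m^2


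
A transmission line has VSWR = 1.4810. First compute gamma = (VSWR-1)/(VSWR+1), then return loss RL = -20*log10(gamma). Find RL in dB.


gamma = (1.4810 - 1) / (1.4810 + 1) = 0.1938734
RL = -20 * log10(0.1938734) = 14.25 dB

14.25 dB


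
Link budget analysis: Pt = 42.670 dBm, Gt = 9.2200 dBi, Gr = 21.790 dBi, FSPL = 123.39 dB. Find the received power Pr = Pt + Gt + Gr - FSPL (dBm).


Pr = 42.670 + 9.2200 + 21.790 - 123.39 = -49.71 dBm

-49.71 dBm


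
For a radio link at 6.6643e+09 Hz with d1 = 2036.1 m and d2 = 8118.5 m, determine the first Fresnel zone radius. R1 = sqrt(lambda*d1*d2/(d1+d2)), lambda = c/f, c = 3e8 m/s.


lambda = c / f = 3.0000e+08 / 6.6643e+09 = 0.04501598 m
R1 = sqrt(0.04501598 * 2036.1 * 8118.5 / (2036.1 + 8118.5)) = 8.560 m

8.560 m


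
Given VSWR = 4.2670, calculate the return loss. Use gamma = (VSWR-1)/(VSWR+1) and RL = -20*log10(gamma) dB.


gamma = (4.2670 - 1) / (4.2670 + 1) = 0.6202772
RL = -20 * log10(0.6202772) = 4.148 dB

4.148 dB


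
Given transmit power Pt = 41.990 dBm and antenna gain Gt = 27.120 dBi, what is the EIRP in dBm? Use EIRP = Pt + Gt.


EIRP = Pt + Gt = 41.990 + 27.120 = 69.11 dBm

69.11 dBm


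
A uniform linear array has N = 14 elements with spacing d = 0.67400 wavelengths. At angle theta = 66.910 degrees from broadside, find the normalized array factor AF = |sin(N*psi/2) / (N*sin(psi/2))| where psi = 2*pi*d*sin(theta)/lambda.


psi = 2*pi*0.67400*sin(66.910 deg) = 3.895612 rad
AF = |sin(14*3.895612/2) / (14*sin(3.895612/2))| = 0.06485

0.06485


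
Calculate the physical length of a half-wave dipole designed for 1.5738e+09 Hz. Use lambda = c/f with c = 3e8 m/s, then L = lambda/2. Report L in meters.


lambda = c / f = 3.0000e+08 / 1.5738e+09 = 0.1906214 m
L = lambda / 2 = 0.1906214 / 2 = 0.09531 m

0.09531 m


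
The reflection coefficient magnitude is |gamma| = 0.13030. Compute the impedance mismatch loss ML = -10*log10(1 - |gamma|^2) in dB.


ML = -10 * log10(1 - 0.13030^2) = -10 * log10(0.98302191) = 0.07437 dB

0.07437 dB


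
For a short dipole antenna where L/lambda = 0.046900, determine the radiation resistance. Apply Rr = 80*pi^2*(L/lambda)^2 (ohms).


Rr = 80 * pi^2 * (0.046900)^2 = 80 * 9.869604 * 2.199610e-03 = 1.737 ohm

1.737 ohm


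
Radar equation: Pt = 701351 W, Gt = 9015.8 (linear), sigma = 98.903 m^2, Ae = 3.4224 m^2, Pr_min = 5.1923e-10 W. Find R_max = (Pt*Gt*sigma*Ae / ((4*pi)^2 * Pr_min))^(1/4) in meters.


R^4 = 701351*9015.8*98.903*3.4224 / ((4*pi)^2 * 5.1923e-10) = 2.610360e+19
R_max = 2.610360e+19^0.25 = 71478 m

71478 m


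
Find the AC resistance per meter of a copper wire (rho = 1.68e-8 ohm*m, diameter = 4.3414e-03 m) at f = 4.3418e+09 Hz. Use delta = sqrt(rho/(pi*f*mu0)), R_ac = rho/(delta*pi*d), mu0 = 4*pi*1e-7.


delta = sqrt(1.68e-8 / (pi * 4.3418e+09 * 4*pi*1e-7)) = 9.900106e-07 m
R_ac = 1.68e-8 / (9.900106e-07 * pi * 4.3414e-03) = 1.244 ohm/m

1.244 ohm/m


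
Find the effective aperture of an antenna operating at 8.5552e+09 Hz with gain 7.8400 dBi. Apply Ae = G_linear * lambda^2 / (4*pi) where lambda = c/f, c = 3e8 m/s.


lambda = c / f = 3.0000e+08 / 8.5552e+09 = 0.03506639 m
G_linear = 10^(7.8400/10) = 6.081350
Ae = G_linear * lambda^2 / (4*pi) = 6.081350 * 0.03506639^2 / (4*pi) = 5.951e-04 m^2

5.951e-04 m^2


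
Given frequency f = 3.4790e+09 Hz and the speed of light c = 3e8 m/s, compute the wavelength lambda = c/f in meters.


lambda = c / f = 3.0000e+08 / 3.4790e+09 = 0.08623 m

0.08623 m


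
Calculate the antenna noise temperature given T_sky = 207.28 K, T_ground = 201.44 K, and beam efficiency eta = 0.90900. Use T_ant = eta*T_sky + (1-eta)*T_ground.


T_ant = 0.90900 * 207.28 + (1 - 0.90900) * 201.44 = 206.7 K

206.7 K


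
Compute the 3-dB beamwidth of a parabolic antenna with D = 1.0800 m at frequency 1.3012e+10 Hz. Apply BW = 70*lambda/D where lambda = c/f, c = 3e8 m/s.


lambda = c / f = 3.0000e+08 / 1.3012e+10 = 0.02305564 m
BW = 70 * 0.02305564 / 1.0800 = 1.494 deg

1.494 deg


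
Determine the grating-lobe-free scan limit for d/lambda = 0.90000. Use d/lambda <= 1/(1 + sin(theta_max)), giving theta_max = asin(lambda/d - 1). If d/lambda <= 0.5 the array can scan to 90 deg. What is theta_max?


lambda/d - 1 = 1/0.90000 - 1 = 0.1111111
theta_max = asin(0.1111111) = 6.379 deg

6.379 deg


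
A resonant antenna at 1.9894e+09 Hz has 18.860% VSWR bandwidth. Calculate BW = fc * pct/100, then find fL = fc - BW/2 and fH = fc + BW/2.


BW = 1.9894e+09 * 18.860/100 = 3.752008e+08 Hz
fL = 1.9894e+09 - 3.752008e+08/2 = 1.802e+09 Hz
fH = 1.9894e+09 + 3.752008e+08/2 = 2.177e+09 Hz

BW=3.752e+08 Hz, fL=1.802e+09 Hz, fH=2.177e+09 Hz


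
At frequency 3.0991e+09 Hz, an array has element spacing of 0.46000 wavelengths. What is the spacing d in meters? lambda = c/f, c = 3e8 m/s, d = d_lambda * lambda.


lambda = c / f = 3.0000e+08 / 3.0991e+09 = 0.09680230 m
d = 0.46000 * 0.09680230 = 0.04453 m

0.04453 m


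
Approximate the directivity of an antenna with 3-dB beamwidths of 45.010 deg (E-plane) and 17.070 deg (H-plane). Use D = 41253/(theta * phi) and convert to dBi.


D_linear = 41253 / (45.010 * 17.070) = 53.69242
D_dBi = 10 * log10(53.69242) = 17.30 dBi

17.30 dBi


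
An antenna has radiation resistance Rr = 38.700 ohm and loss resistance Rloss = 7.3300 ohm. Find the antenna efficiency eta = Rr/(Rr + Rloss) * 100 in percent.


eta = 38.700 / (38.700 + 7.3300) * 100 = 84.08%

84.08%


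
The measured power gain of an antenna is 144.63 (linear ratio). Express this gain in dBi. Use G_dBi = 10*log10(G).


G_dBi = 10 * log10(144.63) = 21.60 dBi

21.60 dBi


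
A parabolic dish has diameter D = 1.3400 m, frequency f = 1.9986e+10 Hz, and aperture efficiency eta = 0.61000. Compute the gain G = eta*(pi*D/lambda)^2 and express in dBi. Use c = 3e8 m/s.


lambda = c / f = 3.0000e+08 / 1.9986e+10 = 0.01501051 m
G_linear = 0.61000 * (pi * 1.3400 / 0.01501051)^2 = 47978.68
G_dBi = 10 * log10(47978.68) = 46.81 dBi

46.81 dBi


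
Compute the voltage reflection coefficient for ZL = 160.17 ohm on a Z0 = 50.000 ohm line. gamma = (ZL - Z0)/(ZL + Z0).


gamma = (160.17 - 50.000) / (160.17 + 50.000) = 0.5242

0.5242


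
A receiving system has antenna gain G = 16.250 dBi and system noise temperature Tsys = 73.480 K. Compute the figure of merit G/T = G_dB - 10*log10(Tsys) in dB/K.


G/T = 16.250 - 10*log10(73.480) = 16.250 - 18.66169 = -2.412 dB/K

-2.412 dB/K


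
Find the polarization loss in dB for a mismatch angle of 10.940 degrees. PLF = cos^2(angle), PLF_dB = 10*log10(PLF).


PLF_linear = cos^2(10.940 deg) = 0.9639832
PLF_dB = 10 * log10(0.9639832) = -0.1593 dB

-0.1593 dB


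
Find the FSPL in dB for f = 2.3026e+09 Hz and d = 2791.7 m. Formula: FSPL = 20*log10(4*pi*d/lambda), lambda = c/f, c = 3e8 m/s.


lambda = c / f = 3.0000e+08 / 2.3026e+09 = 0.1302875 m
FSPL = 20 * log10(4*pi*2791.7/0.1302875) = 108.6 dB

108.6 dB


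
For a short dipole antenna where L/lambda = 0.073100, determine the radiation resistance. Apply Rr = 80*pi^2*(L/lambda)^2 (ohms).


Rr = 80 * pi^2 * (0.073100)^2 = 80 * 9.869604 * 5.343610e-03 = 4.219 ohm

4.219 ohm


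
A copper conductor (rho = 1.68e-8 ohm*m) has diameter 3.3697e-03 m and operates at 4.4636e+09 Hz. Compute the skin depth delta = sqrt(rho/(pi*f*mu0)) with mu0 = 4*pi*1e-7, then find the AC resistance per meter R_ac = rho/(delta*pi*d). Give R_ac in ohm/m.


delta = sqrt(1.68e-8 / (pi * 4.4636e+09 * 4*pi*1e-7)) = 9.764098e-07 m
R_ac = 1.68e-8 / (9.764098e-07 * pi * 3.3697e-03) = 1.625 ohm/m

1.625 ohm/m


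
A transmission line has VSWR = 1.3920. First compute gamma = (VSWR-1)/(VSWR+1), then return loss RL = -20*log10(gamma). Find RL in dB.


gamma = (1.3920 - 1) / (1.3920 + 1) = 0.1638796
RL = -20 * log10(0.1638796) = 15.71 dB

15.71 dB


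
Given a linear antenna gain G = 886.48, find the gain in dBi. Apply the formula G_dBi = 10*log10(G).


G_dBi = 10 * log10(886.48) = 29.48 dBi

29.48 dBi


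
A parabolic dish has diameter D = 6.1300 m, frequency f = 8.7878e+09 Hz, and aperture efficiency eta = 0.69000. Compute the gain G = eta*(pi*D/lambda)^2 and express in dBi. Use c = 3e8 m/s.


lambda = c / f = 3.0000e+08 / 8.7878e+09 = 0.03413824 m
G_linear = 0.69000 * (pi * 6.1300 / 0.03413824)^2 = 219577.3
G_dBi = 10 * log10(219577.3) = 53.42 dBi

53.42 dBi


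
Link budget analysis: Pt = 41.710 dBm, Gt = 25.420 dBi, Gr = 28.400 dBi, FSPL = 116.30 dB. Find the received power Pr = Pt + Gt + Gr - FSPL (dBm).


Pr = 41.710 + 25.420 + 28.400 - 116.30 = -20.77 dBm

-20.77 dBm


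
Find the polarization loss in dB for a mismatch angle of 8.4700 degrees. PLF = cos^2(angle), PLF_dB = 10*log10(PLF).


PLF_linear = cos^2(8.4700 deg) = 0.9783052
PLF_dB = 10 * log10(0.9783052) = -0.09526 dB

-0.09526 dB


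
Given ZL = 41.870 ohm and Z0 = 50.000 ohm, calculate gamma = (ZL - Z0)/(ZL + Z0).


gamma = (41.870 - 50.000) / (41.870 + 50.000) = -0.08849

-0.08849


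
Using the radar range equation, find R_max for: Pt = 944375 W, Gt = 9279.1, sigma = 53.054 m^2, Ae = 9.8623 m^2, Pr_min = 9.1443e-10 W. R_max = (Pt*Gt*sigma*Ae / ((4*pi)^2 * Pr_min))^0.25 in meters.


R^4 = 944375*9279.1*53.054*9.8623 / ((4*pi)^2 * 9.1443e-10) = 3.175239e+19
R_max = 3.175239e+19^0.25 = 75066 m

75066 m


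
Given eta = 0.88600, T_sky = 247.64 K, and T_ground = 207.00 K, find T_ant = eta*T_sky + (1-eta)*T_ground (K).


T_ant = 0.88600 * 247.64 + (1 - 0.88600) * 207.00 = 243.0 K

243.0 K


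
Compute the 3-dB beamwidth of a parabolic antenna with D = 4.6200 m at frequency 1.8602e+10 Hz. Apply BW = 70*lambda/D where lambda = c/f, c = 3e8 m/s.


lambda = c / f = 3.0000e+08 / 1.8602e+10 = 0.01612730 m
BW = 70 * 0.01612730 / 4.6200 = 0.2444 deg

0.2444 deg


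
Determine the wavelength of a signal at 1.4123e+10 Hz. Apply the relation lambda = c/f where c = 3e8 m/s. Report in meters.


lambda = c / f = 3.0000e+08 / 1.4123e+10 = 0.02124 m

0.02124 m


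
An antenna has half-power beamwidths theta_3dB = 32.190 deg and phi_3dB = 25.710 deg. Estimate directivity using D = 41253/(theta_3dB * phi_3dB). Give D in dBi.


D_linear = 41253 / (32.190 * 25.710) = 49.84625
D_dBi = 10 * log10(49.84625) = 16.98 dBi

16.98 dBi


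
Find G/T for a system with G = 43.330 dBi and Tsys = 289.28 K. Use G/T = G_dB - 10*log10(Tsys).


G/T = 43.330 - 10*log10(289.28) = 43.330 - 24.61318 = 18.72 dB/K

18.72 dB/K


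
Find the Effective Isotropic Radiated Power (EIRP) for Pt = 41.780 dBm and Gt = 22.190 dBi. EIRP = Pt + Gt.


EIRP = Pt + Gt = 41.780 + 22.190 = 63.97 dBm

63.97 dBm


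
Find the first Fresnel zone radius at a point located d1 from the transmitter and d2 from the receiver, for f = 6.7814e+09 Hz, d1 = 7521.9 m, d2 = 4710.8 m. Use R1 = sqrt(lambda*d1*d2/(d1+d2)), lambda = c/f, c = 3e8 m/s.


lambda = c / f = 3.0000e+08 / 6.7814e+09 = 0.04423865 m
R1 = sqrt(0.04423865 * 7521.9 * 4710.8 / (7521.9 + 4710.8)) = 11.32 m

11.32 m


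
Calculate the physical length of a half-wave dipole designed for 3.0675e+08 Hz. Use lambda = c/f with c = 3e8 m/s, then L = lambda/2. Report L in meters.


lambda = c / f = 3.0000e+08 / 3.0675e+08 = 0.9779951 m
L = lambda / 2 = 0.9779951 / 2 = 0.4890 m

0.4890 m


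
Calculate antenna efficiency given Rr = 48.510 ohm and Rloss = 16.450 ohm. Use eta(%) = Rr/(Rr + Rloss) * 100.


eta = 48.510 / (48.510 + 16.450) * 100 = 74.68%

74.68%


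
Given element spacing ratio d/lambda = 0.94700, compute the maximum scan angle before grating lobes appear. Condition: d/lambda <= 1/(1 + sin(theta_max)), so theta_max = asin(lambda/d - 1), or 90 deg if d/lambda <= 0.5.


lambda/d - 1 = 1/0.94700 - 1 = 0.05596621
theta_max = asin(0.05596621) = 3.208 deg

3.208 deg


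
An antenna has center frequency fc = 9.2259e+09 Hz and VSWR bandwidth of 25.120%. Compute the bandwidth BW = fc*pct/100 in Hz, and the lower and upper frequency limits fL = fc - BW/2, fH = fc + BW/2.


BW = 9.2259e+09 * 25.120/100 = 2.317546e+09 Hz
fL = 9.2259e+09 - 2.317546e+09/2 = 8.067e+09 Hz
fH = 9.2259e+09 + 2.317546e+09/2 = 1.038e+10 Hz

BW=2.318e+09 Hz, fL=8.067e+09 Hz, fH=1.038e+10 Hz


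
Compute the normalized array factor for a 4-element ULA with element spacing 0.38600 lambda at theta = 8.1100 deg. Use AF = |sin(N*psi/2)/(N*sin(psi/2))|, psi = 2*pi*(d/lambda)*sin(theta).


psi = 2*pi*0.38600*sin(8.1100 deg) = 0.3421482 rad
AF = |sin(4*0.3421482/2) / (4*sin(0.3421482/2))| = 0.9283

0.9283


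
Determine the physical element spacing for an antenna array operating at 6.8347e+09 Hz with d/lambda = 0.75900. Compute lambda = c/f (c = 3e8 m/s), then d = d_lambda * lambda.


lambda = c / f = 3.0000e+08 / 6.8347e+09 = 0.04389366 m
d = 0.75900 * 0.04389366 = 0.03332 m

0.03332 m


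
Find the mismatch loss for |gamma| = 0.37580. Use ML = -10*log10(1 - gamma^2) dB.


ML = -10 * log10(1 - 0.37580^2) = -10 * log10(0.85877436) = 0.6612 dB

0.6612 dB


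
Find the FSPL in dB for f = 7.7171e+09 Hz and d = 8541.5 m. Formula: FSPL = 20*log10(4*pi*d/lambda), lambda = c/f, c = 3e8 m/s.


lambda = c / f = 3.0000e+08 / 7.7171e+09 = 0.03887471 m
FSPL = 20 * log10(4*pi*8541.5/0.03887471) = 128.8 dB

128.8 dB


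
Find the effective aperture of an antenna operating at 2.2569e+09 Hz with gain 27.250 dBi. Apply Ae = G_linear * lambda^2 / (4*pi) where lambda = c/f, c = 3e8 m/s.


lambda = c / f = 3.0000e+08 / 2.2569e+09 = 0.1329257 m
G_linear = 10^(27.250/10) = 530.8844
Ae = G_linear * lambda^2 / (4*pi) = 530.8844 * 0.1329257^2 / (4*pi) = 0.7465 m^2

0.7465 m^2


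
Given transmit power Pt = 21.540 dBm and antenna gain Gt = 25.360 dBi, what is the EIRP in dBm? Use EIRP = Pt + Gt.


EIRP = Pt + Gt = 21.540 + 25.360 = 46.90 dBm

46.90 dBm


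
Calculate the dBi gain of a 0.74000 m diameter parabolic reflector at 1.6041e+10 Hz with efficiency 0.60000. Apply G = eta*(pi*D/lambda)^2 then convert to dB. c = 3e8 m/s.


lambda = c / f = 3.0000e+08 / 1.6041e+10 = 0.01870208 m
G_linear = 0.60000 * (pi * 0.74000 / 0.01870208)^2 = 9271.171
G_dBi = 10 * log10(9271.171) = 39.67 dBi

39.67 dBi


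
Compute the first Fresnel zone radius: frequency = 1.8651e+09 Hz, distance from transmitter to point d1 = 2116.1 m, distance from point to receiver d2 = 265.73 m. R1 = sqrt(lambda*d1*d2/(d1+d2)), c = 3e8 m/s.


lambda = c / f = 3.0000e+08 / 1.8651e+09 = 0.1608493 m
R1 = sqrt(0.1608493 * 2116.1 * 265.73 / (2116.1 + 265.73)) = 6.162 m

6.162 m


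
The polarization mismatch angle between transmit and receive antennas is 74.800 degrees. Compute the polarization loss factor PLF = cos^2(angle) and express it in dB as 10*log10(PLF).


PLF_linear = cos^2(74.800 deg) = 0.06874317
PLF_dB = 10 * log10(0.06874317) = -11.63 dB

-11.63 dB


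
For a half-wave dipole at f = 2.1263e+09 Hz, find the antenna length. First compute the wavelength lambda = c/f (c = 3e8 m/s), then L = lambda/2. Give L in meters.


lambda = c / f = 3.0000e+08 / 2.1263e+09 = 0.1410902 m
L = lambda / 2 = 0.1410902 / 2 = 0.07055 m

0.07055 m


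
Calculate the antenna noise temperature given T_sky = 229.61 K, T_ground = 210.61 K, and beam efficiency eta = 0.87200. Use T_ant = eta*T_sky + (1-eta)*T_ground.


T_ant = 0.87200 * 229.61 + (1 - 0.87200) * 210.61 = 227.2 K

227.2 K


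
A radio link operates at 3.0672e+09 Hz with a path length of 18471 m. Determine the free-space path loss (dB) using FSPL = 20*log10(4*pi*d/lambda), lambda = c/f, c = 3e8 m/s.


lambda = c / f = 3.0000e+08 / 3.0672e+09 = 0.09780908 m
FSPL = 20 * log10(4*pi*18471/0.09780908) = 127.5 dB

127.5 dB


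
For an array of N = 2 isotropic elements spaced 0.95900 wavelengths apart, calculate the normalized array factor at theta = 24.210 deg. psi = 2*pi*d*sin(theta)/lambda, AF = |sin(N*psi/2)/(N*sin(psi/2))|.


psi = 2*pi*0.95900*sin(24.210 deg) = 2.470981 rad
AF = |sin(2*2.470981/2) / (2*sin(2.470981/2))| = 0.3291

0.3291


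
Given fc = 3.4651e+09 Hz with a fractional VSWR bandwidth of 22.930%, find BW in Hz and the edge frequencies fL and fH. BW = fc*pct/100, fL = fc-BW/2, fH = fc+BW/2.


BW = 3.4651e+09 * 22.930/100 = 7.945474e+08 Hz
fL = 3.4651e+09 - 7.945474e+08/2 = 3.068e+09 Hz
fH = 3.4651e+09 + 7.945474e+08/2 = 3.862e+09 Hz

BW=7.945e+08 Hz, fL=3.068e+09 Hz, fH=3.862e+09 Hz


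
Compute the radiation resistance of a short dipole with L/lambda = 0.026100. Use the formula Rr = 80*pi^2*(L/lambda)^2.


Rr = 80 * pi^2 * (0.026100)^2 = 80 * 9.869604 * 6.812100e-04 = 0.5379 ohm

0.5379 ohm


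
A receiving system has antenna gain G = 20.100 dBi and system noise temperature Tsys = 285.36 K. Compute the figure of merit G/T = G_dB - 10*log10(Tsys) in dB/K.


G/T = 20.100 - 10*log10(285.36) = 20.100 - 24.55393 = -4.454 dB/K

-4.454 dB/K


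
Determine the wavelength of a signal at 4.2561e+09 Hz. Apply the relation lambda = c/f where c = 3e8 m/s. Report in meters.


lambda = c / f = 3.0000e+08 / 4.2561e+09 = 0.07049 m

0.07049 m


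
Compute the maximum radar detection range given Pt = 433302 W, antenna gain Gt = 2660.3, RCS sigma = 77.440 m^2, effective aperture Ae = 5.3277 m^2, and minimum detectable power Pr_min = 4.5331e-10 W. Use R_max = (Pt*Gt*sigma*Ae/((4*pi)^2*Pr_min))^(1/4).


R^4 = 433302*2660.3*77.440*5.3277 / ((4*pi)^2 * 4.5331e-10) = 6.643721e+18
R_max = 6.643721e+18^0.25 = 50769 m

50769 m


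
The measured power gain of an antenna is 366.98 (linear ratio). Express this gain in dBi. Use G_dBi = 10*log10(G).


G_dBi = 10 * log10(366.98) = 25.65 dBi

25.65 dBi


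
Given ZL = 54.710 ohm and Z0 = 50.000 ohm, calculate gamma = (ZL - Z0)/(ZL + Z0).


gamma = (54.710 - 50.000) / (54.710 + 50.000) = 0.04498

0.04498


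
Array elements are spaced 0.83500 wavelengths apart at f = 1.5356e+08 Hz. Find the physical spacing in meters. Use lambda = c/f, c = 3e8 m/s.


lambda = c / f = 3.0000e+08 / 1.5356e+08 = 1.953634 m
d = 0.83500 * 1.953634 = 1.631 m

1.631 m


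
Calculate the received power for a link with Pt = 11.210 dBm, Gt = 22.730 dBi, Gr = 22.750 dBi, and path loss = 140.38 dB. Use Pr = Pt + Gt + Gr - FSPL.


Pr = 11.210 + 22.730 + 22.750 - 140.38 = -83.69 dBm

-83.69 dBm


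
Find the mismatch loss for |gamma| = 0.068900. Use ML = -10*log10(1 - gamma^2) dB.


ML = -10 * log10(1 - 0.068900^2) = -10 * log10(0.99525279) = 0.02067 dB

0.02067 dB


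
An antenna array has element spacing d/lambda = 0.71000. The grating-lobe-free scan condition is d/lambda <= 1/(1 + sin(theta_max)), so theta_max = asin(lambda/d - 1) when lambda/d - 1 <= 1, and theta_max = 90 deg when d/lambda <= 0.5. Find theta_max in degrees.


lambda/d - 1 = 1/0.71000 - 1 = 0.4084507
theta_max = asin(0.4084507) = 24.11 deg

24.11 deg


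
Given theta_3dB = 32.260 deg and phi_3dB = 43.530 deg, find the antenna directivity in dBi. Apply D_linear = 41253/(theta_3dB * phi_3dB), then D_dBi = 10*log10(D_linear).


D_linear = 41253 / (32.260 * 43.530) = 29.37667
D_dBi = 10 * log10(29.37667) = 14.68 dBi

14.68 dBi


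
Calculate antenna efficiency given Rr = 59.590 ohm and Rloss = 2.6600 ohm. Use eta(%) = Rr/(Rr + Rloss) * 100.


eta = 59.590 / (59.590 + 2.6600) * 100 = 95.73%

95.73%


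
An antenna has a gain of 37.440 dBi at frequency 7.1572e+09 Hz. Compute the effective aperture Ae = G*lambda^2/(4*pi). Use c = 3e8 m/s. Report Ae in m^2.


lambda = c / f = 3.0000e+08 / 7.1572e+09 = 0.04191583 m
G_linear = 10^(37.440/10) = 5546.257
Ae = G_linear * lambda^2 / (4*pi) = 5546.257 * 0.04191583^2 / (4*pi) = 0.7754 m^2

0.7754 m^2


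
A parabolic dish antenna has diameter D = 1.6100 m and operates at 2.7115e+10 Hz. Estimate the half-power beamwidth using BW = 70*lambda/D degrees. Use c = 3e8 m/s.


lambda = c / f = 3.0000e+08 / 2.7115e+10 = 0.01106399 m
BW = 70 * 0.01106399 / 1.6100 = 0.4810 deg

0.4810 deg


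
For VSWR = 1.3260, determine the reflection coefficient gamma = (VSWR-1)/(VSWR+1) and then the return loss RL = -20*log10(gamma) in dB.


gamma = (1.3260 - 1) / (1.3260 + 1) = 0.1401548
RL = -20 * log10(0.1401548) = 17.07 dB

17.07 dB


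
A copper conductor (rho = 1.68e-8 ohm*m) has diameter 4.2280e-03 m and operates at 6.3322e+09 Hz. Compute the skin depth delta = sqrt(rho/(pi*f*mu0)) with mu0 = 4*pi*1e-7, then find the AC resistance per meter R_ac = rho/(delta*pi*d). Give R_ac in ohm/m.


delta = sqrt(1.68e-8 / (pi * 6.3322e+09 * 4*pi*1e-7)) = 8.197803e-07 m
R_ac = 1.68e-8 / (8.197803e-07 * pi * 4.2280e-03) = 1.543 ohm/m

1.543 ohm/m


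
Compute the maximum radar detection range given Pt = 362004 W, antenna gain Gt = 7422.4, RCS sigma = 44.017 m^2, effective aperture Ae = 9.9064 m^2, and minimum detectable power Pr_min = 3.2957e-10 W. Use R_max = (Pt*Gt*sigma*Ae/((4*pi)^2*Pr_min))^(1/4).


R^4 = 362004*7422.4*44.017*9.9064 / ((4*pi)^2 * 3.2957e-10) = 2.251265e+19
R_max = 2.251265e+19^0.25 = 68882 m

68882 m


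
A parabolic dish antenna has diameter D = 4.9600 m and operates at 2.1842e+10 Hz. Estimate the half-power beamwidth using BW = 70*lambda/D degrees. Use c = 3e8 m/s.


lambda = c / f = 3.0000e+08 / 2.1842e+10 = 0.01373501 m
BW = 70 * 0.01373501 / 4.9600 = 0.1938 deg

0.1938 deg


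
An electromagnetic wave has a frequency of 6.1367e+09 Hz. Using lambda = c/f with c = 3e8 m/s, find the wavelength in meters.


lambda = c / f = 3.0000e+08 / 6.1367e+09 = 0.04889 m

0.04889 m


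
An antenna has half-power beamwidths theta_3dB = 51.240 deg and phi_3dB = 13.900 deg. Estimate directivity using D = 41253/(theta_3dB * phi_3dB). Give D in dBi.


D_linear = 41253 / (51.240 * 13.900) = 57.92041
D_dBi = 10 * log10(57.92041) = 17.63 dBi

17.63 dBi


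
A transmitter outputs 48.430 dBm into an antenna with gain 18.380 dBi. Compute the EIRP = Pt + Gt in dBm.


EIRP = Pt + Gt = 48.430 + 18.380 = 66.81 dBm

66.81 dBm


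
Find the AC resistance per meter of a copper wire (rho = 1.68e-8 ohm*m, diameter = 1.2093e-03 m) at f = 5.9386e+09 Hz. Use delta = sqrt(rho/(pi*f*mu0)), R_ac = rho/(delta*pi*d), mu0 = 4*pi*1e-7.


delta = sqrt(1.68e-8 / (pi * 5.9386e+09 * 4*pi*1e-7)) = 8.465113e-07 m
R_ac = 1.68e-8 / (8.465113e-07 * pi * 1.2093e-03) = 5.224 ohm/m

5.224 ohm/m


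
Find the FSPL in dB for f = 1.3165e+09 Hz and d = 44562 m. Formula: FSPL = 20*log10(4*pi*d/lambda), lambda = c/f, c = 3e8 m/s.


lambda = c / f = 3.0000e+08 / 1.3165e+09 = 0.2278769 m
FSPL = 20 * log10(4*pi*44562/0.2278769) = 127.8 dB

127.8 dB


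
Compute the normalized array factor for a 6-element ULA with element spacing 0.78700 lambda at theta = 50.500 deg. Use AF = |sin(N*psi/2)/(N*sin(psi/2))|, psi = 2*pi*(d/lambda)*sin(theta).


psi = 2*pi*0.78700*sin(50.500 deg) = 3.815581 rad
AF = |sin(6*3.815581/2) / (6*sin(3.815581/2))| = 0.1589

0.1589


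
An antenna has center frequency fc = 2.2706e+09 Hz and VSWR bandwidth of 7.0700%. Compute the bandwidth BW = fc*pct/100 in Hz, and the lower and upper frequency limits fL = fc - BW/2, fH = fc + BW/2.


BW = 2.2706e+09 * 7.0700/100 = 1.605314e+08 Hz
fL = 2.2706e+09 - 1.605314e+08/2 = 2.190e+09 Hz
fH = 2.2706e+09 + 1.605314e+08/2 = 2.351e+09 Hz

BW=1.605e+08 Hz, fL=2.190e+09 Hz, fH=2.351e+09 Hz


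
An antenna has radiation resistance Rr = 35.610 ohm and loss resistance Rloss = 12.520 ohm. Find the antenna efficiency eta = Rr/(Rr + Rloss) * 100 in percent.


eta = 35.610 / (35.610 + 12.520) * 100 = 73.99%

73.99%


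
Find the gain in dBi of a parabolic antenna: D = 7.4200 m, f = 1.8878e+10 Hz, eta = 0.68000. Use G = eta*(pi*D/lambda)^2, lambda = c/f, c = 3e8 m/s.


lambda = c / f = 3.0000e+08 / 1.8878e+10 = 0.01589151 m
G_linear = 0.68000 * (pi * 7.4200 / 0.01589151)^2 = 1.463141e+06
G_dBi = 10 * log10(1.463141e+06) = 61.65 dBi

61.65 dBi


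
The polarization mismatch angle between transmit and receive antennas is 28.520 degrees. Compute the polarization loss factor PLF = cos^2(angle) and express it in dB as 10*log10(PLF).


PLF_linear = cos^2(28.520 deg) = 0.7720267
PLF_dB = 10 * log10(0.7720267) = -1.124 dB

-1.124 dB


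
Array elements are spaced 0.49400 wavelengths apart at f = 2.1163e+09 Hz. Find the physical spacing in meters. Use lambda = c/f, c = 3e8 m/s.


lambda = c / f = 3.0000e+08 / 2.1163e+09 = 0.1417568 m
d = 0.49400 * 0.1417568 = 0.07003 m

0.07003 m


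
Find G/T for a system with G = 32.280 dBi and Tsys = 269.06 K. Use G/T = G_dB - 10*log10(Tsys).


G/T = 32.280 - 10*log10(269.06) = 32.280 - 24.29849 = 7.982 dB/K

7.982 dB/K


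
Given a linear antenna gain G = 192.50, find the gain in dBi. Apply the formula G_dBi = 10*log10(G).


G_dBi = 10 * log10(192.50) = 22.84 dBi

22.84 dBi


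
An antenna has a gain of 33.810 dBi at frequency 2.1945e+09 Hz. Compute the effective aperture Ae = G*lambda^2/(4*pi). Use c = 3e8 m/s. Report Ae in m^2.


lambda = c / f = 3.0000e+08 / 2.1945e+09 = 0.1367054 m
G_linear = 10^(33.810/10) = 2404.363
Ae = G_linear * lambda^2 / (4*pi) = 2404.363 * 0.1367054^2 / (4*pi) = 3.576 m^2

3.576 m^2


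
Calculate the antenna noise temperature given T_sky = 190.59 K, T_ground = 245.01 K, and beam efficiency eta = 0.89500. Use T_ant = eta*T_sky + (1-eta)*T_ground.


T_ant = 0.89500 * 190.59 + (1 - 0.89500) * 245.01 = 196.3 K

196.3 K


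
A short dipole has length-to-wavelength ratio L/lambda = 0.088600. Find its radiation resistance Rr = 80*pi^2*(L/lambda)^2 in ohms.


Rr = 80 * pi^2 * (0.088600)^2 = 80 * 9.869604 * 7.849960e-03 = 6.198 ohm

6.198 ohm


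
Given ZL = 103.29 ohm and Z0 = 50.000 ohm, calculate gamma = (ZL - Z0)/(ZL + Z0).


gamma = (103.29 - 50.000) / (103.29 + 50.000) = 0.3476

0.3476


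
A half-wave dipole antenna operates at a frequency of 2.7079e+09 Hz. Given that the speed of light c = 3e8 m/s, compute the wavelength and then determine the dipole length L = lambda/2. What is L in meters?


lambda = c / f = 3.0000e+08 / 2.7079e+09 = 0.1107870 m
L = lambda / 2 = 0.1107870 / 2 = 0.05539 m

0.05539 m


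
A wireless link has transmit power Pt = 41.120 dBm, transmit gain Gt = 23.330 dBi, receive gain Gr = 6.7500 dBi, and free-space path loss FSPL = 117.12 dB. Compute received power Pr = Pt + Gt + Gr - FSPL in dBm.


Pr = 41.120 + 23.330 + 6.7500 - 117.12 = -45.92 dBm

-45.92 dBm


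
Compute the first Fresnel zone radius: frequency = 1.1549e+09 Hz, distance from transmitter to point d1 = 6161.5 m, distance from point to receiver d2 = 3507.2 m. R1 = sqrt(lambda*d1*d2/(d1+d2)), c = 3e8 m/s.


lambda = c / f = 3.0000e+08 / 1.1549e+09 = 0.2597628 m
R1 = sqrt(0.2597628 * 6161.5 * 3507.2 / (6161.5 + 3507.2)) = 24.10 m

24.10 m


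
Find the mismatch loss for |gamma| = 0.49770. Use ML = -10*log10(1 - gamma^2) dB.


ML = -10 * log10(1 - 0.49770^2) = -10 * log10(0.75229471) = 1.236 dB

1.236 dB


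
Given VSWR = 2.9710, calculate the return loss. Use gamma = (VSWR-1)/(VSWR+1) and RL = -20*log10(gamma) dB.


gamma = (2.9710 - 1) / (2.9710 + 1) = 0.4963485
RL = -20 * log10(0.4963485) = 6.084 dB

6.084 dB


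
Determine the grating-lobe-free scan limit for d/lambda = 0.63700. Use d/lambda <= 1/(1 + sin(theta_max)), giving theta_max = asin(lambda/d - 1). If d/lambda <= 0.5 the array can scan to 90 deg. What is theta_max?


lambda/d - 1 = 1/0.63700 - 1 = 0.5698587
theta_max = asin(0.5698587) = 34.74 deg

34.74 deg


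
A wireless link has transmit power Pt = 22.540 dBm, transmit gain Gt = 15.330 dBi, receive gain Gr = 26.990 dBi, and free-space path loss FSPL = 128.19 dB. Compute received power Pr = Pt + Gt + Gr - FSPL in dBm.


Pr = 22.540 + 15.330 + 26.990 - 128.19 = -63.33 dBm

-63.33 dBm


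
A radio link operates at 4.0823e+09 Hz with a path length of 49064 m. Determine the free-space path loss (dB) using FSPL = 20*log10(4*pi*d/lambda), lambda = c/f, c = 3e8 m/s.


lambda = c / f = 3.0000e+08 / 4.0823e+09 = 0.07348798 m
FSPL = 20 * log10(4*pi*49064/0.07348798) = 138.5 dB

138.5 dB


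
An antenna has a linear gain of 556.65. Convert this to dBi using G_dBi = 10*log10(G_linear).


G_dBi = 10 * log10(556.65) = 27.46 dBi

27.46 dBi


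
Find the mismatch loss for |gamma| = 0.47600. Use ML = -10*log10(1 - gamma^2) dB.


ML = -10 * log10(1 - 0.47600^2) = -10 * log10(0.773424) = 1.116 dB

1.116 dB


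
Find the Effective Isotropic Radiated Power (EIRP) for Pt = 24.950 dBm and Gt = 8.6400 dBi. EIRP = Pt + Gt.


EIRP = Pt + Gt = 24.950 + 8.6400 = 33.59 dBm

33.59 dBm


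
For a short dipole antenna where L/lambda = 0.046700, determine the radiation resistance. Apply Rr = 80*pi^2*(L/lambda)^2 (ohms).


Rr = 80 * pi^2 * (0.046700)^2 = 80 * 9.869604 * 2.180890e-03 = 1.722 ohm

1.722 ohm


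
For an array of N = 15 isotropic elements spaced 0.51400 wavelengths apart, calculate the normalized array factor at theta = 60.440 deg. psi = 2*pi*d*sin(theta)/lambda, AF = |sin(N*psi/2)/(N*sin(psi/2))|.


psi = 2*pi*0.51400*sin(60.440 deg) = 2.809197 rad
AF = |sin(15*2.809197/2) / (15*sin(2.809197/2))| = 0.05387

0.05387


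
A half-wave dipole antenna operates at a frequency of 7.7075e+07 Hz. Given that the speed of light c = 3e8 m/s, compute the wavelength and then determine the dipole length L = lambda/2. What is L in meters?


lambda = c / f = 3.0000e+08 / 7.7075e+07 = 3.892313 m
L = lambda / 2 = 3.892313 / 2 = 1.946 m

1.946 m


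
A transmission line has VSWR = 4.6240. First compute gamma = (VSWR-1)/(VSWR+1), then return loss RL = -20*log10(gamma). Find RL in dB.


gamma = (4.6240 - 1) / (4.6240 + 1) = 0.6443812
RL = -20 * log10(0.6443812) = 3.817 dB

3.817 dB


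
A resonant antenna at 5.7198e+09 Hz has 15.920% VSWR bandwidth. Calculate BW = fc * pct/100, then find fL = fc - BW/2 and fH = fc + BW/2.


BW = 5.7198e+09 * 15.920/100 = 9.105922e+08 Hz
fL = 5.7198e+09 - 9.105922e+08/2 = 5.265e+09 Hz
fH = 5.7198e+09 + 9.105922e+08/2 = 6.175e+09 Hz

BW=9.106e+08 Hz, fL=5.265e+09 Hz, fH=6.175e+09 Hz


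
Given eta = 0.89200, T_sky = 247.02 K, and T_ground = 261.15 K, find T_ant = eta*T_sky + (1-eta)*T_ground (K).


T_ant = 0.89200 * 247.02 + (1 - 0.89200) * 261.15 = 248.5 K

248.5 K


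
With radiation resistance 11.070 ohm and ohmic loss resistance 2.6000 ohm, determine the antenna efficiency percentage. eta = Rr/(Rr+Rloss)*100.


eta = 11.070 / (11.070 + 2.6000) * 100 = 80.98%

80.98%


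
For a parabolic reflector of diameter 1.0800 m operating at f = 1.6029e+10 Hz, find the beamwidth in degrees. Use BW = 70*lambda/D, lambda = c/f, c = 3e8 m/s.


lambda = c / f = 3.0000e+08 / 1.6029e+10 = 0.01871608 m
BW = 70 * 0.01871608 / 1.0800 = 1.213 deg

1.213 deg


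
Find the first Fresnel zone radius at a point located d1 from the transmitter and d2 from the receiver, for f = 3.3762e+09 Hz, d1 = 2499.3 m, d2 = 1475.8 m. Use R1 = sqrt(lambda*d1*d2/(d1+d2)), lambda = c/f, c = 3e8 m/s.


lambda = c / f = 3.0000e+08 / 3.3762e+09 = 0.08885730 m
R1 = sqrt(0.08885730 * 2499.3 * 1475.8 / (2499.3 + 1475.8)) = 9.080 m

9.080 m


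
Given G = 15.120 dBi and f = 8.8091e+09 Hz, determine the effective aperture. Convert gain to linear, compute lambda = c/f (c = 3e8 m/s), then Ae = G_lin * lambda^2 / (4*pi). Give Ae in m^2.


lambda = c / f = 3.0000e+08 / 8.8091e+09 = 0.03405569 m
G_linear = 10^(15.120/10) = 32.50873
Ae = G_linear * lambda^2 / (4*pi) = 32.50873 * 0.03405569^2 / (4*pi) = 3.000e-03 m^2

3.000e-03 m^2


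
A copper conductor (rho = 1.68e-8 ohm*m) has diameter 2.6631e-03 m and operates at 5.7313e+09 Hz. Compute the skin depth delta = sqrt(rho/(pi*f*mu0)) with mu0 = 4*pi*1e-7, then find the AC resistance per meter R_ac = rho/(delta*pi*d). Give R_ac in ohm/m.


delta = sqrt(1.68e-8 / (pi * 5.7313e+09 * 4*pi*1e-7)) = 8.616843e-07 m
R_ac = 1.68e-8 / (8.616843e-07 * pi * 2.6631e-03) = 2.330 ohm/m

2.330 ohm/m


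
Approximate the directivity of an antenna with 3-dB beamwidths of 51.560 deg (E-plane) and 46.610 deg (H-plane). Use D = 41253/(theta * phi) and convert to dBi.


D_linear = 41253 / (51.560 * 46.610) = 17.16578
D_dBi = 10 * log10(17.16578) = 12.35 dBi

12.35 dBi


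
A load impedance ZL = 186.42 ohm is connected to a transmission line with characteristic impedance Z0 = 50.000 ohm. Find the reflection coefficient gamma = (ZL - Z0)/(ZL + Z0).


gamma = (186.42 - 50.000) / (186.42 + 50.000) = 0.5770

0.5770


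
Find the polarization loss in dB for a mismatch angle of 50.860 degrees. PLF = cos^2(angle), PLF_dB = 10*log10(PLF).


PLF_linear = cos^2(50.860 deg) = 0.3984355
PLF_dB = 10 * log10(0.3984355) = -3.996 dB

-3.996 dB


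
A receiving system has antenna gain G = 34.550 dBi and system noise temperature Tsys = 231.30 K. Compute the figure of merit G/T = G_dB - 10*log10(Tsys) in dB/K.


G/T = 34.550 - 10*log10(231.30) = 34.550 - 23.64176 = 10.91 dB/K

10.91 dB/K


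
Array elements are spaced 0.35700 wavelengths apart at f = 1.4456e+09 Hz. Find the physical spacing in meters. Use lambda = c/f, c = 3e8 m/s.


lambda = c / f = 3.0000e+08 / 1.4456e+09 = 0.2075263 m
d = 0.35700 * 0.2075263 = 0.07409 m

0.07409 m


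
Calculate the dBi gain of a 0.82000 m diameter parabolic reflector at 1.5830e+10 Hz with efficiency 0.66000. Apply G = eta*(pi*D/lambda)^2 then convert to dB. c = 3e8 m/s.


lambda = c / f = 3.0000e+08 / 1.5830e+10 = 0.01895136 m
G_linear = 0.66000 * (pi * 0.82000 / 0.01895136)^2 = 12195.25
G_dBi = 10 * log10(12195.25) = 40.86 dBi

40.86 dBi


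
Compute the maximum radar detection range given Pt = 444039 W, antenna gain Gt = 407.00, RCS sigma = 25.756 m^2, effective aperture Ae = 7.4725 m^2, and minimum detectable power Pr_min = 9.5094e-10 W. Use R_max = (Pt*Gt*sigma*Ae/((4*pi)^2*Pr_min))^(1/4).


R^4 = 444039*407.00*25.756*7.4725 / ((4*pi)^2 * 9.5094e-10) = 2.316258e+17
R_max = 2.316258e+17^0.25 = 21938 m

21938 m


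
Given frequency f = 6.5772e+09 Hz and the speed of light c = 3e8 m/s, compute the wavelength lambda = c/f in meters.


lambda = c / f = 3.0000e+08 / 6.5772e+09 = 0.04561 m

0.04561 m


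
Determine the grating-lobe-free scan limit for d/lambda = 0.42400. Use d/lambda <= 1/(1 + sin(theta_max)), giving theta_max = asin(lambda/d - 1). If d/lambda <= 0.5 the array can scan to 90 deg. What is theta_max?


lambda/d - 1 = 1/0.42400 - 1 = 1.358491 >= 1
d/lambda <= 0.5, so the array can scan to endfire without grating lobes: theta_max = 90 deg

90 deg


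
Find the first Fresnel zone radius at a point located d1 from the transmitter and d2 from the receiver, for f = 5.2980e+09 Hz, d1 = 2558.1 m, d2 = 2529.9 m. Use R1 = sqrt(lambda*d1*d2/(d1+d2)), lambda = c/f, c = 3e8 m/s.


lambda = c / f = 3.0000e+08 / 5.2980e+09 = 0.05662514 m
R1 = sqrt(0.05662514 * 2558.1 * 2529.9 / (2558.1 + 2529.9)) = 8.487 m

8.487 m


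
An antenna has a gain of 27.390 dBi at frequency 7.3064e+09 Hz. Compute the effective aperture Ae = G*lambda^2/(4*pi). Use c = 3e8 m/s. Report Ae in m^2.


lambda = c / f = 3.0000e+08 / 7.3064e+09 = 0.04105989 m
G_linear = 10^(27.390/10) = 548.2770
Ae = G_linear * lambda^2 / (4*pi) = 548.2770 * 0.04105989^2 / (4*pi) = 0.07356 m^2

0.07356 m^2


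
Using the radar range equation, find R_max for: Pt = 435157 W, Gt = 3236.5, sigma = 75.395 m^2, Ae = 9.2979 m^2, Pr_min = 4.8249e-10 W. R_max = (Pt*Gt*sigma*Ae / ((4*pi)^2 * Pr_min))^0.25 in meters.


R^4 = 435157*3236.5*75.395*9.2979 / ((4*pi)^2 * 4.8249e-10) = 1.295809e+19
R_max = 1.295809e+19^0.25 = 59998 m

59998 m


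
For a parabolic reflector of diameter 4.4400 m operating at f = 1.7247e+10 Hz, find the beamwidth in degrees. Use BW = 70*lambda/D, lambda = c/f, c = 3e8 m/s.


lambda = c / f = 3.0000e+08 / 1.7247e+10 = 0.01739433 m
BW = 70 * 0.01739433 / 4.4400 = 0.2742 deg

0.2742 deg


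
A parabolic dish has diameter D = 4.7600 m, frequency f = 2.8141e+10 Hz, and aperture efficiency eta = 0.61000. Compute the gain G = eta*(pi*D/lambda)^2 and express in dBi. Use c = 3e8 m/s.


lambda = c / f = 3.0000e+08 / 2.8141e+10 = 0.01066060 m
G_linear = 0.61000 * (pi * 4.7600 / 0.01066060)^2 = 1.200273e+06
G_dBi = 10 * log10(1.200273e+06) = 60.79 dBi

60.79 dBi


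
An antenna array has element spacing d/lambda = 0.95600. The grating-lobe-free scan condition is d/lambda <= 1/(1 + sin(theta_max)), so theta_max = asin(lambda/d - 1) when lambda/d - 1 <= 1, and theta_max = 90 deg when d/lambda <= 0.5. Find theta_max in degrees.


lambda/d - 1 = 1/0.95600 - 1 = 0.04602510
theta_max = asin(0.04602510) = 2.638 deg

2.638 deg


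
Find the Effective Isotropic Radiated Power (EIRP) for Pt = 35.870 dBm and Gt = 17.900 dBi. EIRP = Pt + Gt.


EIRP = Pt + Gt = 35.870 + 17.900 = 53.77 dBm

53.77 dBm


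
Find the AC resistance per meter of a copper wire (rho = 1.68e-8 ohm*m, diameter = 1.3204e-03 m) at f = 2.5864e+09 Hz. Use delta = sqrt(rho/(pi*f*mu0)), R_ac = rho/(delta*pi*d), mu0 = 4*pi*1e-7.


delta = sqrt(1.68e-8 / (pi * 2.5864e+09 * 4*pi*1e-7)) = 1.282705e-06 m
R_ac = 1.68e-8 / (1.282705e-06 * pi * 1.3204e-03) = 3.157 ohm/m

3.157 ohm/m


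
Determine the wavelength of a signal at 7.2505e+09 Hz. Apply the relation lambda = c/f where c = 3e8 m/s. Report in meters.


lambda = c / f = 3.0000e+08 / 7.2505e+09 = 0.04138 m

0.04138 m


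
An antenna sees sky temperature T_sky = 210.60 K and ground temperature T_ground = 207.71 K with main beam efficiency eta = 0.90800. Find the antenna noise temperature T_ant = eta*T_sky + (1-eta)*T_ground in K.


T_ant = 0.90800 * 210.60 + (1 - 0.90800) * 207.71 = 210.3 K

210.3 K


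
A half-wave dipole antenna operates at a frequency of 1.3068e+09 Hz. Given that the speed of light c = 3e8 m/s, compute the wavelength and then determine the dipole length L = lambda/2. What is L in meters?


lambda = c / f = 3.0000e+08 / 1.3068e+09 = 0.2295684 m
L = lambda / 2 = 0.2295684 / 2 = 0.1148 m

0.1148 m


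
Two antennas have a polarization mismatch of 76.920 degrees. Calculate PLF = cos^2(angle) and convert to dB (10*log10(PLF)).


PLF_linear = cos^2(76.920 deg) = 0.05121681
PLF_dB = 10 * log10(0.05121681) = -12.91 dB

-12.91 dB


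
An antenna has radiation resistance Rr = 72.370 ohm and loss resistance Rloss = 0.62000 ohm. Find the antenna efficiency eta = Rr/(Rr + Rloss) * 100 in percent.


eta = 72.370 / (72.370 + 0.62000) * 100 = 99.15%

99.15%


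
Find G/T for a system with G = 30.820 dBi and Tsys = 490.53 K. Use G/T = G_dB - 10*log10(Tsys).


G/T = 30.820 - 10*log10(490.53) = 30.820 - 26.90666 = 3.913 dB/K

3.913 dB/K


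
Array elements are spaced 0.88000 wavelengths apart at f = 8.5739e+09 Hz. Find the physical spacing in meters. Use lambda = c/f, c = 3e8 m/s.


lambda = c / f = 3.0000e+08 / 8.5739e+09 = 0.03498991 m
d = 0.88000 * 0.03498991 = 0.03079 m

0.03079 m


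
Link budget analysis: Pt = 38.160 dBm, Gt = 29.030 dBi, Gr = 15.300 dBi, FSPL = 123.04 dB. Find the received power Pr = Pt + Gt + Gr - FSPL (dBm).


Pr = 38.160 + 29.030 + 15.300 - 123.04 = -40.55 dBm

-40.55 dBm


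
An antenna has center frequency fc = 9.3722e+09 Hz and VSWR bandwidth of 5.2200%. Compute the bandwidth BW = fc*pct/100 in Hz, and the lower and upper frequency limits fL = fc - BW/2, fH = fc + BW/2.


BW = 9.3722e+09 * 5.2200/100 = 4.892288e+08 Hz
fL = 9.3722e+09 - 4.892288e+08/2 = 9.128e+09 Hz
fH = 9.3722e+09 + 4.892288e+08/2 = 9.617e+09 Hz

BW=4.892e+08 Hz, fL=9.128e+09 Hz, fH=9.617e+09 Hz


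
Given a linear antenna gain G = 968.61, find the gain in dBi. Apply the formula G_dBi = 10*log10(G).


G_dBi = 10 * log10(968.61) = 29.86 dBi

29.86 dBi


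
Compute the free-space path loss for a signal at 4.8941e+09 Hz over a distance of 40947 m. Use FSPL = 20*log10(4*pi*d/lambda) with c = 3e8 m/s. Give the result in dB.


lambda = c / f = 3.0000e+08 / 4.8941e+09 = 0.06129830 m
FSPL = 20 * log10(4*pi*40947/0.06129830) = 138.5 dB

138.5 dB
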